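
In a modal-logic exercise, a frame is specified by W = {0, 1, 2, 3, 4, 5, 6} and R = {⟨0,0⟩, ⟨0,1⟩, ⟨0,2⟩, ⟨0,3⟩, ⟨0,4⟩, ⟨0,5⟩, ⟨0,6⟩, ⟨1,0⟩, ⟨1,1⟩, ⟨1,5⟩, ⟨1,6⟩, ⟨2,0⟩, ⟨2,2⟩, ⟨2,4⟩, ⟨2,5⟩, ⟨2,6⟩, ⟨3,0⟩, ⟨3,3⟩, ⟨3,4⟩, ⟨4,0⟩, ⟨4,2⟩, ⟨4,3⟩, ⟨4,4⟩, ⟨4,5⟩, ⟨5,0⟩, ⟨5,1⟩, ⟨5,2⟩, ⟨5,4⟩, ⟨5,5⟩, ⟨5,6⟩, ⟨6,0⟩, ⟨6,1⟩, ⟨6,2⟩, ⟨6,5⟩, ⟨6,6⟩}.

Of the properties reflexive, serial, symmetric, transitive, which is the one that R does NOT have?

transitive

Reflexive: yes — every world is R-related to itself.
Serial: yes — every world has a successor (e.g. 0 R 0).
Symmetric: yes — every pair in R has its reverse in R.
Transitive: no — 1 R 0 and 0 R 2, but not 1 R 2.
Only transitive fails.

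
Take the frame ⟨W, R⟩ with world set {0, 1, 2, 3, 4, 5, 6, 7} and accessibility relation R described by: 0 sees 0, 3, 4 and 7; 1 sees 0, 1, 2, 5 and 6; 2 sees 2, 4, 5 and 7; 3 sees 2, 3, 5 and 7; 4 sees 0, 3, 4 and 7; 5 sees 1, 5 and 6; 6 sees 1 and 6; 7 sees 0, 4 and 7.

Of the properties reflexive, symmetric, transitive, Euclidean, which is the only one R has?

Reflexive: yes — every world is R-related to itself.
Symmetric: no — 0 R 3 but not 3 R 0.
Transitive: no — 0 R 3 and 3 R 2, but not 0 R 2.
Euclidean: no — 0 R 3 and 0 R 4, but not 3 R 4.
Only reflexive holds.

reflexive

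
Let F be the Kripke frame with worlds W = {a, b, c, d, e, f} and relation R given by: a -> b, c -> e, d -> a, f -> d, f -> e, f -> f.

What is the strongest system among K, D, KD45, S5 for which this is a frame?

K

Serial (axiom D): no — b has no R-successor.
Euclidean (axiom 5): no — f R d and f R e, but not d R e.
Transitive (axiom 4): no — d R a and a R b, but not d R b.
Reflexive (axiom T): no — a is not related to itself.
So F validates K; D would additionally require R to be serial. The strongest is K.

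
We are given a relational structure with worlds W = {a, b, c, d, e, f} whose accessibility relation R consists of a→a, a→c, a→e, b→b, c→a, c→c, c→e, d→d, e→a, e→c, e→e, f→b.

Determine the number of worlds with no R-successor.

R is serial; there are no such worlds.

0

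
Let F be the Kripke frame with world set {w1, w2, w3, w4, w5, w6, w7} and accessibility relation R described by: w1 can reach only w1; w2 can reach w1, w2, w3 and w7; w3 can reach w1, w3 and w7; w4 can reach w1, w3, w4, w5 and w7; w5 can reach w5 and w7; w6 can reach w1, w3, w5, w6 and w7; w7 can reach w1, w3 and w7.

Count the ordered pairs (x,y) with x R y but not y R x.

14

Enumerating: (w2,w1), (w2,w3), (w2,w7), (w3,w1), (w4,w1), (w4,w3), (w4,w5), (w4,w7), (w5,w7), (w6,w1), (w6,w3), (w6,w5), (w6,w7), (w7,w1).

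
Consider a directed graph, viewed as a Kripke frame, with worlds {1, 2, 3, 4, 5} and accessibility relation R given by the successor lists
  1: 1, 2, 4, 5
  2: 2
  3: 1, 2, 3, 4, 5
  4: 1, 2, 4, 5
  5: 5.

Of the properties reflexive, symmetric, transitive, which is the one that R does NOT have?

Reflexive: yes — every world is R-related to itself.
Symmetric: no — 1 R 2 but not 2 R 1.
Transitive: yes — every two-step R-path is closed by a direct edge.
Only symmetric fails.

symmetric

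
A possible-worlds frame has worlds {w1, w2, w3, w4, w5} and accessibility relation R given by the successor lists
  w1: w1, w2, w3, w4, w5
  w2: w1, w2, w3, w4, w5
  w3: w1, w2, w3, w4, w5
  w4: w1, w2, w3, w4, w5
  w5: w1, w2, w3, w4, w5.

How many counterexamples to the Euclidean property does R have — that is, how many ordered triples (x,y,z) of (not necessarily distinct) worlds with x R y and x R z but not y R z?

R is Euclidean; there are no such tuples.

0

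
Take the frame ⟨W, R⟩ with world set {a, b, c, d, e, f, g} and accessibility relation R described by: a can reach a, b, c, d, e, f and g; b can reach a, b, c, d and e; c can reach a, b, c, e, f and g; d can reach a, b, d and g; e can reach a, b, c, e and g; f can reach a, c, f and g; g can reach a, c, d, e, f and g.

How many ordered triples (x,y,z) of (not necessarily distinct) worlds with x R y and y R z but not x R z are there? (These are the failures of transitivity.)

34

Enumerating: (b,a,f), (b,a,g), (b,c,f), (b,c,g), (b,d,g), (b,e,g), (c,a,d), (c,b,d), (c,g,d), (d,a,c), (d,a,e), (d,a,f), … and 22 more.
Total: 34.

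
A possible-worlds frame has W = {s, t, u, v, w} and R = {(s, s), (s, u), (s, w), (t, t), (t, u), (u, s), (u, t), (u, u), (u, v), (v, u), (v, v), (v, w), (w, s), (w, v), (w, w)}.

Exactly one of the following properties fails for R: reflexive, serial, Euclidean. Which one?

Euclidean

Reflexive: yes — every world is R-related to itself.
Serial: yes — every world has a successor (e.g. s R s).
Euclidean: no — s R u and s R w, but not u R w.
Only Euclidean fails.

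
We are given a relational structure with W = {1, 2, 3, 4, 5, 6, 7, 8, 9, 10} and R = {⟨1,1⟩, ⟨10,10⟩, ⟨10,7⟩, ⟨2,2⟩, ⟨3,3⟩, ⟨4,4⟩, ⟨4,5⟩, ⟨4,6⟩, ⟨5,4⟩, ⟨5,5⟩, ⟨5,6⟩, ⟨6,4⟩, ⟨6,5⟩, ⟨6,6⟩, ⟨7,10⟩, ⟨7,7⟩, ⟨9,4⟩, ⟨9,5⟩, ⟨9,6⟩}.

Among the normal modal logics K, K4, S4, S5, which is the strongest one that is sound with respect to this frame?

K4

Transitive (axiom 4): yes — every two-step R-path is closed by a direct edge.
Reflexive (axiom T): no — 8 is not related to itself.
Euclidean (axiom 5): yes — any two successors of a common world are R-related.
So F validates K, K4; S4 would additionally require R to be reflexive. The strongest is K4.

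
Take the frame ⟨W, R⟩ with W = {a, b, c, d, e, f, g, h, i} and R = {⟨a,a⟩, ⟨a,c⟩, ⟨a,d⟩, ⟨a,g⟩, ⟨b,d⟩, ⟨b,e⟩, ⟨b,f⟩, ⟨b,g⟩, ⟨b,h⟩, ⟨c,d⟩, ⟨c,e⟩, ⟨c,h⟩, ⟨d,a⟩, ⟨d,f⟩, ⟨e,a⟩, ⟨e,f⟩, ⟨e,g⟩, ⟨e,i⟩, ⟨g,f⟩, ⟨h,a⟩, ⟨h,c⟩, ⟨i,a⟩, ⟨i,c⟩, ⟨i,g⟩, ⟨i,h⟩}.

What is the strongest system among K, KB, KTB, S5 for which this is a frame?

K

Symmetric (axiom B): no — a R c but not c R a.
Reflexive (axiom T): no — b is not related to itself.
Euclidean (axiom 5): no — a R c and a R g, but not c R g.
So F validates K; KB would additionally require R to be symmetric. The strongest is K.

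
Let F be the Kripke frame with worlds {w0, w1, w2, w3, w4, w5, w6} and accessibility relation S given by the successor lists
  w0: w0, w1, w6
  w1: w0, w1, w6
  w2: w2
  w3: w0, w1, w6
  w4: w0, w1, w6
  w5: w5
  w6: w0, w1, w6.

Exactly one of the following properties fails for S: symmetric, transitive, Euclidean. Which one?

Symmetric: no — w3 S w0 but not w0 S w3.
Transitive: yes — every two-step S-path is closed by a direct edge.
Euclidean: yes — any two successors of a common world are S-related.
Only symmetric fails.

symmetric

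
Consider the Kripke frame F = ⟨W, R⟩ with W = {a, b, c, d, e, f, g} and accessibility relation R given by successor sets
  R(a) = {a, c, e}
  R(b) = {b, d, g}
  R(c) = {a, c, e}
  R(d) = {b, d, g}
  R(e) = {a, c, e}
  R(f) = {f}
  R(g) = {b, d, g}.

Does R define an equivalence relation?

Reflexive: yes — every world is R-related to itself.
Symmetric: yes — every pair in R has its reverse in R.
Transitive: yes — every two-step R-path is closed by a direct edge.
So R is an equivalence relation.

Yes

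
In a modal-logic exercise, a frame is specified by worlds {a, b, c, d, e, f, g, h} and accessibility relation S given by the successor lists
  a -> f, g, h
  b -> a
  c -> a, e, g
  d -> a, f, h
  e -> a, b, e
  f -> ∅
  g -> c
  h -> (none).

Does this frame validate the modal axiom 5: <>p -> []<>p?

No

By correspondence theory, 5 is valid on a frame iff S is Euclidean.
Euclidean: no — a S f and a S g, but not f S g.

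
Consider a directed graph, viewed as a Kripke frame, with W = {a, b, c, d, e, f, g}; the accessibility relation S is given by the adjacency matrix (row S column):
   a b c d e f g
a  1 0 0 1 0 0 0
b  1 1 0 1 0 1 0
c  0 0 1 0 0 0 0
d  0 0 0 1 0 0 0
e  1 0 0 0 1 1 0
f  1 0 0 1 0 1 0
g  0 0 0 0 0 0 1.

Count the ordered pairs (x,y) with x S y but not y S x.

Enumerating: (a,d), (b,a), (b,d), (b,f), (e,a), (e,f), (f,a), (f,d).

8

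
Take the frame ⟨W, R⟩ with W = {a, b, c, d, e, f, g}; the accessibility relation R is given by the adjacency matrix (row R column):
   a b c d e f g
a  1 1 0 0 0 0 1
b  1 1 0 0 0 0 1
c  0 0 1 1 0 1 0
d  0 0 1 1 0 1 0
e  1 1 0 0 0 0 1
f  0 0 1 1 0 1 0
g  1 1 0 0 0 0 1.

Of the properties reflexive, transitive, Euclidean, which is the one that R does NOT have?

Reflexive: no — e is not related to itself.
Transitive: yes — every two-step R-path is closed by a direct edge.
Euclidean: yes — any two successors of a common world are R-related.
Only reflexive fails.

reflexive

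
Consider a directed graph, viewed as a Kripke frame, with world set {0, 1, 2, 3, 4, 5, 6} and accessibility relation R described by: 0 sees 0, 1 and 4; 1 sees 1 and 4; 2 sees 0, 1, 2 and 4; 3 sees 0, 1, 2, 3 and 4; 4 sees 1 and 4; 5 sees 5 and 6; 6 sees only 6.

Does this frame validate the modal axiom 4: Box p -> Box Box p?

Yes

By correspondence theory, 4 is valid on a frame iff R is transitive.
Transitive: yes — every two-step R-path is closed by a direct edge.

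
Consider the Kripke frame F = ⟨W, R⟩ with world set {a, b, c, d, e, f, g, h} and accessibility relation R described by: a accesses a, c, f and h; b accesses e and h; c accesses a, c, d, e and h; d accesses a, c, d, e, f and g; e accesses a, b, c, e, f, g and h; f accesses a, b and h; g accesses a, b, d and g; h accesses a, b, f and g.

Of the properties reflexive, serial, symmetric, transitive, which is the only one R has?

serial

Reflexive: no — b is not related to itself.
Serial: yes — every world has a successor (e.g. a R a).
Symmetric: no — c R h but not h R c.
Transitive: no — a R c and c R d, but not a R d.
Only serial holds.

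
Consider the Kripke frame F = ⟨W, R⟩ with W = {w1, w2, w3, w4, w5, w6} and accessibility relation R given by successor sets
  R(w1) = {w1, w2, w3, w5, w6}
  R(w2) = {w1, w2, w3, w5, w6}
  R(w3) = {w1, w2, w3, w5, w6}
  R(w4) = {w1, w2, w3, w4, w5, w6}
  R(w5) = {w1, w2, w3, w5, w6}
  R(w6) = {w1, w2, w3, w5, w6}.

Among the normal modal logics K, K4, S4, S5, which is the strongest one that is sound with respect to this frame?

Transitive (axiom 4): yes — every two-step R-path is closed by a direct edge.
Reflexive (axiom T): yes — every world is R-related to itself.
Euclidean (axiom 5): no — w4 R w1 and w4 R w4, but not w1 R w4.
So F validates K, K4, S4; S5 would additionally require R to be Euclidean. The strongest is S4.

S4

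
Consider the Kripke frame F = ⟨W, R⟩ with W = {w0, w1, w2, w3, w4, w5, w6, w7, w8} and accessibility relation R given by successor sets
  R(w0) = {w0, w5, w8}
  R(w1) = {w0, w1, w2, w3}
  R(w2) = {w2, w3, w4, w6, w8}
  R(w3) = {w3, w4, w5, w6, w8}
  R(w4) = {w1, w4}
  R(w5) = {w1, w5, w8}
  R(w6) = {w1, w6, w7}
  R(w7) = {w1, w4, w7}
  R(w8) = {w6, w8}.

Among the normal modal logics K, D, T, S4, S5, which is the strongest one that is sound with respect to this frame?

Serial (axiom D): yes — every world has a successor (e.g. w0 R w0).
Reflexive (axiom T): yes — every world is R-related to itself.
Transitive (axiom 4): no — w0 R w5 and w5 R w1, but not w0 R w1.
Euclidean (axiom 5): no — w0 R w8 and w0 R w5, but not w8 R w5.
So F validates K, D, T; S4 would additionally require R to be transitive. The strongest is T.

T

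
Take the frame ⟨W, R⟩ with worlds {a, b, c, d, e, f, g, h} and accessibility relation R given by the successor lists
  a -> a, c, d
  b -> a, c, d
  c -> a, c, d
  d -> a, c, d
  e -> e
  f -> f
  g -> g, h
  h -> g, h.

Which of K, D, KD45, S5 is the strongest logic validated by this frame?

KD45

Serial (axiom D): yes — every world has a successor (e.g. a R a).
Euclidean (axiom 5): yes — any two successors of a common world are R-related.
Transitive (axiom 4): yes — every two-step R-path is closed by a direct edge.
Reflexive (axiom T): no — b is not related to itself.
So F validates K, D, KD45; S5 would additionally require R to be reflexive. The strongest is KD45.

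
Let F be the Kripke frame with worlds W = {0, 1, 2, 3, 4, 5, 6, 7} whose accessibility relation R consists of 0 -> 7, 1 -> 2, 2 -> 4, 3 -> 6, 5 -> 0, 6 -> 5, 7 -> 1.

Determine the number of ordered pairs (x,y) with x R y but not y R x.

Enumerating: (0,7), (1,2), (2,4), (3,6), (5,0), (6,5), (7,1).

7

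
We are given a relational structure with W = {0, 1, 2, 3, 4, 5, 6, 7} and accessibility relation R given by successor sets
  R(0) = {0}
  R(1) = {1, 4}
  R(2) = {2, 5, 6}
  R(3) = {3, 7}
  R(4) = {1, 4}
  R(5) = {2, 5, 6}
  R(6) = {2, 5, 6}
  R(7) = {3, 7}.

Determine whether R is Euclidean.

Euclidean: yes — any two successors of a common world are R-related.

Yes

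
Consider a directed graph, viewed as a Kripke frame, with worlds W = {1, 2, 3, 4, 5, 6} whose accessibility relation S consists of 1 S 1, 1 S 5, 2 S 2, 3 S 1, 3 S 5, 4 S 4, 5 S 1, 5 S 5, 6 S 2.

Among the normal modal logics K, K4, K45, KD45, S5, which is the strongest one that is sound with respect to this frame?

Transitive (axiom 4): yes — every two-step S-path is closed by a direct edge.
Euclidean (axiom 5): yes — any two successors of a common world are S-related.
Serial (axiom D): yes — every world has a successor (e.g. 1 S 1).
Reflexive (axiom T): no — 3 is not related to itself.
So F validates K, K4, K45, KD45; S5 would additionally require S to be reflexive. The strongest is KD45.

KD45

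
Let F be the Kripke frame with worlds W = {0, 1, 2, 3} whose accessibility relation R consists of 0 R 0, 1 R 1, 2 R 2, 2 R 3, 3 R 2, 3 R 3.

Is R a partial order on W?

No

Reflexive: yes — every world is R-related to itself.
Transitive: yes — every two-step R-path is closed by a direct edge.
Antisymmetric: no — 2 R 3 and 3 R 2 with 2 ≠ 3.
So R is not a partial order.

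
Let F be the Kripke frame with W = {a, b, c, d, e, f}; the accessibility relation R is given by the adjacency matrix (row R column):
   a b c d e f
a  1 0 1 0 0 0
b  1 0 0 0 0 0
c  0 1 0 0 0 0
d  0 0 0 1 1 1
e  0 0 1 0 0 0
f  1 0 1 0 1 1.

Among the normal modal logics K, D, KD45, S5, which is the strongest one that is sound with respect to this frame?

Serial (axiom D): yes — every world has a successor (e.g. a R a).
Euclidean (axiom 5): no — d R e and d R f, but not e R f.
Transitive (axiom 4): no — a R c and c R b, but not a R b.
Reflexive (axiom T): no — b is not related to itself.
So F validates K, D; KD45 would additionally require R to be Euclidean and transitive. The strongest is D.

D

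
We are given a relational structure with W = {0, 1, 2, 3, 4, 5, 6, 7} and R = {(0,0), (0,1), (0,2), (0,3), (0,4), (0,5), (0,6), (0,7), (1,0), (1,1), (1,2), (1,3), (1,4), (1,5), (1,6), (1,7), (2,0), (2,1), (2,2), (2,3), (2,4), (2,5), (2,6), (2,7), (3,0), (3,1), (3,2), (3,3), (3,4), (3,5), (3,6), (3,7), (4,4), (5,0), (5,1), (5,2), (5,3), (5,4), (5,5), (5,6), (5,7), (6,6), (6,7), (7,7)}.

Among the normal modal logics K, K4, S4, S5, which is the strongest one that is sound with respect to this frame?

S4

Transitive (axiom 4): yes — every two-step R-path is closed by a direct edge.
Reflexive (axiom T): yes — every world is R-related to itself.
Euclidean (axiom 5): no — 0 R 4 and 0 R 1, but not 4 R 1.
So F validates K, K4, S4; S5 would additionally require R to be Euclidean. The strongest is S4.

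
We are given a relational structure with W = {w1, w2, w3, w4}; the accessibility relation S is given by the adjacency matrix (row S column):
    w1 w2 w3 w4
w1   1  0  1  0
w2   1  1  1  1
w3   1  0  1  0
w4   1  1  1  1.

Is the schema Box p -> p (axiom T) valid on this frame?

Axiom T corresponds to the accessibility relation being reflexive.
Reflexive: yes — every world is S-related to itself.

Yes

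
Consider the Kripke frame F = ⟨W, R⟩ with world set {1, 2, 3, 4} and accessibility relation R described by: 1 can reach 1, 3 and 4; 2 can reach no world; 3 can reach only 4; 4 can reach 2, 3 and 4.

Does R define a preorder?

No

Reflexive: no — 2 is not related to itself.
Transitive: no — 1 R 4 and 4 R 2, but not 1 R 2.
So R is not a preorder.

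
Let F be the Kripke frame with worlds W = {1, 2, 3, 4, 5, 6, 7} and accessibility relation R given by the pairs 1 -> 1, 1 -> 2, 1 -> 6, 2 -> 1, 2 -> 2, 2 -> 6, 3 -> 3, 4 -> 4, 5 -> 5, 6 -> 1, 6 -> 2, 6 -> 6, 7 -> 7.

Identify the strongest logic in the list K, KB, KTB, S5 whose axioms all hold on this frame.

Symmetric (axiom B): yes — every pair in R has its reverse in R.
Reflexive (axiom T): yes — every world is R-related to itself.
Euclidean (axiom 5): yes — any two successors of a common world are R-related.
So F validates K, KB, KTB, S5. The strongest is S5.

S5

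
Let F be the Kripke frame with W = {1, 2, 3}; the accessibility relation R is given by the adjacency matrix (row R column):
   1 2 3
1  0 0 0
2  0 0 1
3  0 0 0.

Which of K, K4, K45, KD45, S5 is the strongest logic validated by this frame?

K4

Transitive (axiom 4): yes — every two-step R-path is closed by a direct edge.
Euclidean (axiom 5): no — 2 R 3 and 2 R 3, but not 3 R 3.
Serial (axiom D): no — 1 has no R-successor.
Reflexive (axiom T): no — 1 is not related to itself.
So F validates K, K4; K45 would additionally require R to be Euclidean. The strongest is K4.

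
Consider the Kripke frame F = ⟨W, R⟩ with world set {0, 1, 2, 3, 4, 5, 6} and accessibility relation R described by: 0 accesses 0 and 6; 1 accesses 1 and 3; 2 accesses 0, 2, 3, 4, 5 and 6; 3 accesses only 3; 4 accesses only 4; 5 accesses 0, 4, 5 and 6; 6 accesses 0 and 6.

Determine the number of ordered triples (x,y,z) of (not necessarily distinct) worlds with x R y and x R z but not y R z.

28

Enumerating: (1,3,1), (2,0,2), (2,0,3), (2,0,4), (2,0,5), (2,3,0), (2,3,2), (2,3,4), (2,3,5), (2,3,6), (2,4,0), (2,4,2), … and 16 more.
Total: 28.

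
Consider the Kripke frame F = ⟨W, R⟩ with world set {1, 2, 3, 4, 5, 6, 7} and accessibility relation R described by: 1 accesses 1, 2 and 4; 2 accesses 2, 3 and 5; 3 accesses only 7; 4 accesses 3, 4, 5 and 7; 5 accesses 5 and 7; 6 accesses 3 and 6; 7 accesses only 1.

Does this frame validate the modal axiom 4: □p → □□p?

No

By correspondence theory, 4 is valid on a frame iff R is transitive.
Transitive: no — 1 R 2 and 2 R 3, but not 1 R 3.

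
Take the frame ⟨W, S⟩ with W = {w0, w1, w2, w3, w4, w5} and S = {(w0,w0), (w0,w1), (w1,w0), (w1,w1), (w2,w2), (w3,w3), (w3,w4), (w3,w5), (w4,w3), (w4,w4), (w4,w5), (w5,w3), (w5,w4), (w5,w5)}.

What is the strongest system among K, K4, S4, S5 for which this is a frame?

S5

Transitive (axiom 4): yes — every two-step S-path is closed by a direct edge.
Reflexive (axiom T): yes — every world is S-related to itself.
Euclidean (axiom 5): yes — any two successors of a common world are S-related.
So F validates K, K4, S4, S5. The strongest is S5.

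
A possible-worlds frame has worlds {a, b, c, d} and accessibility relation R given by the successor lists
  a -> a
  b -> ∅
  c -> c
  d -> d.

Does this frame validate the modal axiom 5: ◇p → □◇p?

Yes

By correspondence theory, 5 is valid on a frame iff R is Euclidean.
Euclidean: yes — any two successors of a common world are R-related.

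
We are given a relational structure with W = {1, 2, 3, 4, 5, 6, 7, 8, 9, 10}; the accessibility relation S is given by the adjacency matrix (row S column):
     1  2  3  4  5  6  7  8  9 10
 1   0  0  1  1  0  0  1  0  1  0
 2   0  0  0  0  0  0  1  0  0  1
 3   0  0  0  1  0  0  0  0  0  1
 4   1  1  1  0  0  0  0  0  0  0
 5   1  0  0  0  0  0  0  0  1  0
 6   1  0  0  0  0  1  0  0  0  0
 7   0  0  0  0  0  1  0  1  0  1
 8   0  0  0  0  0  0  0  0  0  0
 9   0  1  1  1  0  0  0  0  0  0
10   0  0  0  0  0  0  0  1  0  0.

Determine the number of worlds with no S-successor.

Enumerating: 8.

1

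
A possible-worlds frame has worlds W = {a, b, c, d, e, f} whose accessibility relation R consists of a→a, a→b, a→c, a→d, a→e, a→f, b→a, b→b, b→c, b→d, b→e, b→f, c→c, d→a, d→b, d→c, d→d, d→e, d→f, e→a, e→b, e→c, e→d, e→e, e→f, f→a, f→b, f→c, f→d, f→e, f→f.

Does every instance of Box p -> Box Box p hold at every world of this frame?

Yes

By correspondence theory, 4 is valid on a frame iff R is transitive.
Transitive: yes — every two-step R-path is closed by a direct edge.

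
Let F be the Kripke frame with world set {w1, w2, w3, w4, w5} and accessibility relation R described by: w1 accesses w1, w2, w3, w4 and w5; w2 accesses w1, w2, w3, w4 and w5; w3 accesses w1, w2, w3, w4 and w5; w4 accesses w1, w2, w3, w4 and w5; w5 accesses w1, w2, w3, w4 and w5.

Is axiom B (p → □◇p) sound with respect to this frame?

Axiom B corresponds to the accessibility relation being symmetric.
Symmetric: yes — every pair in R has its reverse in R.

Yes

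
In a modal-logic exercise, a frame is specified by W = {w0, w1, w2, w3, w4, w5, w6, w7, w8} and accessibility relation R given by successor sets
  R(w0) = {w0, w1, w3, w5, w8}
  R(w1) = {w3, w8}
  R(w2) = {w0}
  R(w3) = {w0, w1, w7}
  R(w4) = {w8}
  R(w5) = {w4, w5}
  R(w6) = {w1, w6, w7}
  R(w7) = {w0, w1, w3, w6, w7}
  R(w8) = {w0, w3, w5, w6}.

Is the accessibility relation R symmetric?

No

Symmetric: no — w0 R w1 but not w1 R w0.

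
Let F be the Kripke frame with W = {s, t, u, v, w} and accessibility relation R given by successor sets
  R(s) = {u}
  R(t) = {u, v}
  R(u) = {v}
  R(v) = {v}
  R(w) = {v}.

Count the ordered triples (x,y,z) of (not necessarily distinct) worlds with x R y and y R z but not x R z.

Enumerating: (s,u,v).

1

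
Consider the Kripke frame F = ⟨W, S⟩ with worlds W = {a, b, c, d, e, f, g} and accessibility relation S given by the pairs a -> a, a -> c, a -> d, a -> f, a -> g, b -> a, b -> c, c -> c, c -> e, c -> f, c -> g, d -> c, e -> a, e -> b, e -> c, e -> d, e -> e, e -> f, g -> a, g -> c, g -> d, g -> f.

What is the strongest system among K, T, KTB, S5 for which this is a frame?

K

Reflexive (axiom T): no — b is not related to itself.
Symmetric (axiom B): no — a S c but not c S a.
Euclidean (axiom 5): no — a S c and a S d, but not c S d.
So F validates K; T would additionally require S to be reflexive. The strongest is K.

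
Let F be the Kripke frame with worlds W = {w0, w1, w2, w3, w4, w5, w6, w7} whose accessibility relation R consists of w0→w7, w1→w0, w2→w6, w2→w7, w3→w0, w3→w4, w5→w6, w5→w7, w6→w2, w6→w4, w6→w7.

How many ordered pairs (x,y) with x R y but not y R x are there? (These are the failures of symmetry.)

9

Enumerating: (w0,w7), (w1,w0), (w2,w7), (w3,w0), (w3,w4), (w5,w6), (w5,w7), (w6,w4), (w6,w7).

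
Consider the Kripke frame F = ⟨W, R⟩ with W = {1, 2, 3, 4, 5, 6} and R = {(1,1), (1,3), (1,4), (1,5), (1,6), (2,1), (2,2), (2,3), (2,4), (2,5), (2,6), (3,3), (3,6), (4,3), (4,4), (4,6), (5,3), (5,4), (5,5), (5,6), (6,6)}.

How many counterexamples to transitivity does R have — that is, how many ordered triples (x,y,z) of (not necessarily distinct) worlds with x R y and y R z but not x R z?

0

R is transitive; there are no such tuples.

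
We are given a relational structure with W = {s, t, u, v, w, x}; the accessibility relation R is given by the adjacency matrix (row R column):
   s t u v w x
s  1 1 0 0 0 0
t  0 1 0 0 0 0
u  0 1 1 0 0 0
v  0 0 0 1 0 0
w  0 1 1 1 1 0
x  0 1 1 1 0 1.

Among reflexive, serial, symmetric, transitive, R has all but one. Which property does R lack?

symmetric

Reflexive: yes — every world is R-related to itself.
Serial: yes — every world has a successor (e.g. s R s).
Symmetric: no — s R t but not t R s.
Transitive: yes — every two-step R-path is closed by a direct edge.
Only symmetric fails.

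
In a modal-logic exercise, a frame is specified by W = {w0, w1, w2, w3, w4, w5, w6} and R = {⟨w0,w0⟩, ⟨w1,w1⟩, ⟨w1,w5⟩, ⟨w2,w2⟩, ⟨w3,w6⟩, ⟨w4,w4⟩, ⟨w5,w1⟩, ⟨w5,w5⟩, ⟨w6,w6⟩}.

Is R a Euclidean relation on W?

Euclidean: yes — any two successors of a common world are R-related.

Yes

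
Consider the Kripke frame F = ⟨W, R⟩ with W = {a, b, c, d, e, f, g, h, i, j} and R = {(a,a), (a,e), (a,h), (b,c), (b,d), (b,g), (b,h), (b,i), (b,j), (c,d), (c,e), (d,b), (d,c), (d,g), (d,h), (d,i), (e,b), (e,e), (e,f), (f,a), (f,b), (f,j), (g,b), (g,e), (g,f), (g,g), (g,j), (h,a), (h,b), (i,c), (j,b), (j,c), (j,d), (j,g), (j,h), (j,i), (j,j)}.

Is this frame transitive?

Transitive: no — a R e and e R b, but not a R b.

No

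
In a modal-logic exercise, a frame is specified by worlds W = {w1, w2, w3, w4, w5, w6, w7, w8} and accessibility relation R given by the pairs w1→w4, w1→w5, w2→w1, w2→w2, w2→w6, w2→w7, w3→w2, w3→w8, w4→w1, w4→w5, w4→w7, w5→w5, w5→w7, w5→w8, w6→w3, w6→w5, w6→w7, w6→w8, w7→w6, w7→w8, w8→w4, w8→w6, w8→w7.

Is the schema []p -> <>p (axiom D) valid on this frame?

Yes

The schema D characterises exactly the serial frames.
Serial: yes — every world has a successor (e.g. w1 R w4).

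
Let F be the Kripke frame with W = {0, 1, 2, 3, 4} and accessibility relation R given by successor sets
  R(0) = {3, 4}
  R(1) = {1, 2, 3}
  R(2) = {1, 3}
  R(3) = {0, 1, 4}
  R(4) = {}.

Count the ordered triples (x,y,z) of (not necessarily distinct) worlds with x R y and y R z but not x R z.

10

Enumerating: (0,3,0), (0,3,1), (1,3,0), (1,3,4), (2,1,2), (2,3,0), (2,3,4), (3,0,3), (3,1,2), (3,1,3).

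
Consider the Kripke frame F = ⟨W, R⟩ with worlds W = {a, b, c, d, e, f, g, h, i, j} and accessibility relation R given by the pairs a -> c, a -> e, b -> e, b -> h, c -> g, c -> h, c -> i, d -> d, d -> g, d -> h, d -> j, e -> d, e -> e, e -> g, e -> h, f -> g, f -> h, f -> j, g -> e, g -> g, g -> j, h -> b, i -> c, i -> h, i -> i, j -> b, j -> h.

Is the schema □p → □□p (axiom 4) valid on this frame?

No

The schema 4 characterises exactly the transitive frames.
Transitive: no — a R c and c R g, but not a R g.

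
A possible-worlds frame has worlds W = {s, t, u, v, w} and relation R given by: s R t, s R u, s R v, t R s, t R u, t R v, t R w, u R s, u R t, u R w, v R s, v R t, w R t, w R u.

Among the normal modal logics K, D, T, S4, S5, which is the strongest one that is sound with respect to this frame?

D

Serial (axiom D): yes — every world has a successor (e.g. s R t).
Reflexive (axiom T): no — s is not related to itself.
Transitive (axiom 4): no — s R t and t R w, but not s R w.
Euclidean (axiom 5): no — s R u and s R v, but not u R v.
So F validates K, D; T would additionally require R to be reflexive. The strongest is D.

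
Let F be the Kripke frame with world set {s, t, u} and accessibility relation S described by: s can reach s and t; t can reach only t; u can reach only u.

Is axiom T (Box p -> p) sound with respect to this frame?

Yes

Axiom T corresponds to the accessibility relation being reflexive.
Reflexive: yes — every world is S-related to itself.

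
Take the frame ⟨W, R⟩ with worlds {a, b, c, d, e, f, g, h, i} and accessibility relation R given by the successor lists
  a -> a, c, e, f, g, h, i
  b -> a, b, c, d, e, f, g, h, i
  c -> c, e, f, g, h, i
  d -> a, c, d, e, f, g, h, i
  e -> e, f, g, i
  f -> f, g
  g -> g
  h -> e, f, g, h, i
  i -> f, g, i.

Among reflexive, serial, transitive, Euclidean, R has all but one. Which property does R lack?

Euclidean

Reflexive: yes — every world is R-related to itself.
Serial: yes — every world has a successor (e.g. a R a).
Transitive: yes — every two-step R-path is closed by a direct edge.
Euclidean: no — a R e and a R c, but not e R c.
Only Euclidean fails.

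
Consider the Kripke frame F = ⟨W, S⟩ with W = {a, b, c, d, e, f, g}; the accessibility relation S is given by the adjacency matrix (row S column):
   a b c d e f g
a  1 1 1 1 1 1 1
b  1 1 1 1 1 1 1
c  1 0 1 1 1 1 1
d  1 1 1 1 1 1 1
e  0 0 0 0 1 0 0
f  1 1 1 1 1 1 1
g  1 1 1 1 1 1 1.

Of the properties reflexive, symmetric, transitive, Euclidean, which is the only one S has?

reflexive

Reflexive: yes — every world is S-related to itself.
Symmetric: no — a S e but not e S a.
Transitive: no — c S a and a S b, but not c S b.
Euclidean: no — a S c and a S b, but not c S b.
Only reflexive holds.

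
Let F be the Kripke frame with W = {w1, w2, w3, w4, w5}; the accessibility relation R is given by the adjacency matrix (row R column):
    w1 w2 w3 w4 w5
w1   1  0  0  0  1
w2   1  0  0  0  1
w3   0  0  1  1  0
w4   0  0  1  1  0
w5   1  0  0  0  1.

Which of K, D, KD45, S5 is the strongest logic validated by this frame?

Serial (axiom D): yes — every world has a successor (e.g. w1 R w1).
Euclidean (axiom 5): yes — any two successors of a common world are R-related.
Transitive (axiom 4): yes — every two-step R-path is closed by a direct edge.
Reflexive (axiom T): no — w2 is not related to itself.
So F validates K, D, KD45; S5 would additionally require R to be reflexive. The strongest is KD45.

KD45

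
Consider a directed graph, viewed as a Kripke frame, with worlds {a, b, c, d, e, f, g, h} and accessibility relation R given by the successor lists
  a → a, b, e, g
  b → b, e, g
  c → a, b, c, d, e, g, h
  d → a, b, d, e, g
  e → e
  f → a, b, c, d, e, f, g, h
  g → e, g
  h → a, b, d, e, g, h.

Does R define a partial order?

Yes

Reflexive: yes — every world is R-related to itself.
Transitive: yes — every two-step R-path is closed by a direct edge.
Antisymmetric: yes — no distinct pair is related both ways.
So R is a partial order.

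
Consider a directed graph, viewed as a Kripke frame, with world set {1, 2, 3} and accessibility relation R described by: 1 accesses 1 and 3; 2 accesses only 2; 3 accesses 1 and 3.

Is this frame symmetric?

Symmetric: yes — every pair in R has its reverse in R.

Yes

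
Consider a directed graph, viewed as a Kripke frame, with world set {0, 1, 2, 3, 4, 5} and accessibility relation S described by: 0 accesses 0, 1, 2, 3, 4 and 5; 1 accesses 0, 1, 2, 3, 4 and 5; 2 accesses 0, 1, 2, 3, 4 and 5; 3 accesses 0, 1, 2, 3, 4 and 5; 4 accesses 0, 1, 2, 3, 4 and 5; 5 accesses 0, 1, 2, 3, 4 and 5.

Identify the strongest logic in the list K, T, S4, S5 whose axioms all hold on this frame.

Reflexive (axiom T): yes — every world is S-related to itself.
Transitive (axiom 4): yes — every two-step S-path is closed by a direct edge.
Euclidean (axiom 5): yes — any two successors of a common world are S-related.
So F validates K, T, S4, S5. The strongest is S5.

S5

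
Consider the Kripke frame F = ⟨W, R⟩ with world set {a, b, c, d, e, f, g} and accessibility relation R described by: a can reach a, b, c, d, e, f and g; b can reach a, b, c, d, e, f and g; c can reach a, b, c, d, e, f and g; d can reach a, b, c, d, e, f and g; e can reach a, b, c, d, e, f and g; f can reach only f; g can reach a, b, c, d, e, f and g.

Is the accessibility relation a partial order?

Reflexive: yes — every world is R-related to itself.
Transitive: yes — every two-step R-path is closed by a direct edge.
Antisymmetric: no — a R b and b R a with a ≠ b.
So R is not a partial order.

No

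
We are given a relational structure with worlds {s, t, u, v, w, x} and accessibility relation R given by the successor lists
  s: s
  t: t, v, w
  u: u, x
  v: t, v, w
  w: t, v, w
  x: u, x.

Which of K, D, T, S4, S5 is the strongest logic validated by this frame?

S5

Serial (axiom D): yes — every world has a successor (e.g. s R s).
Reflexive (axiom T): yes — every world is R-related to itself.
Transitive (axiom 4): yes — every two-step R-path is closed by a direct edge.
Euclidean (axiom 5): yes — any two successors of a common world are R-related.
So F validates K, D, T, S4, S5. The strongest is S5.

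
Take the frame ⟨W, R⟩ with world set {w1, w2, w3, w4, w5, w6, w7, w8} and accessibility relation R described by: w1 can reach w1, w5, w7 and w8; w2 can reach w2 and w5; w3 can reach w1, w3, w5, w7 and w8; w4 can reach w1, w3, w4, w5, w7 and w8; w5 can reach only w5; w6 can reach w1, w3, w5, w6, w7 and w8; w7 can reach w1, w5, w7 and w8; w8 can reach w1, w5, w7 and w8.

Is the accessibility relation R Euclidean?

No

Euclidean: no — w1 R w5 and w1 R w7, but not w5 R w7.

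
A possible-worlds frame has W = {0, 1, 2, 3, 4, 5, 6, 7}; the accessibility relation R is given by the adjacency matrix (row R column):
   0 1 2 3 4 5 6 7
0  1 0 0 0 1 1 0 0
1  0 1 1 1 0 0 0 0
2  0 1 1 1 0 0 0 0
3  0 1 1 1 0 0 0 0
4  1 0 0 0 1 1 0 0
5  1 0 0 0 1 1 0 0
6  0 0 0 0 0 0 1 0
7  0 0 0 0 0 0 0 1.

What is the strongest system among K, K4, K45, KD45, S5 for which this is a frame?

Transitive (axiom 4): yes — every two-step R-path is closed by a direct edge.
Euclidean (axiom 5): yes — any two successors of a common world are R-related.
Serial (axiom D): yes — every world has a successor (e.g. 0 R 0).
Reflexive (axiom T): yes — every world is R-related to itself.
So F validates K, K4, K45, KD45, S5. The strongest is S5.

S5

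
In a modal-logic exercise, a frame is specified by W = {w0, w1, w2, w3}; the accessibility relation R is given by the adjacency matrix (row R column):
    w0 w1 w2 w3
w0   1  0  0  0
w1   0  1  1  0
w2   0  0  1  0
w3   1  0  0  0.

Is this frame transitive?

Transitive: yes — every two-step R-path is closed by a direct edge.

Yes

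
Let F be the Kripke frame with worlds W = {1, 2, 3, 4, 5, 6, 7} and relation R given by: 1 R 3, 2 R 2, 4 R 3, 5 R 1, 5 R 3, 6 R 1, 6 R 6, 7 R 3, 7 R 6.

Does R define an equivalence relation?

No

Reflexive: no — 1 is not related to itself.
Symmetric: no — 1 R 3 but not 3 R 1.
Transitive: no — 6 R 1 and 1 R 3, but not 6 R 3.
So R is not an equivalence relation.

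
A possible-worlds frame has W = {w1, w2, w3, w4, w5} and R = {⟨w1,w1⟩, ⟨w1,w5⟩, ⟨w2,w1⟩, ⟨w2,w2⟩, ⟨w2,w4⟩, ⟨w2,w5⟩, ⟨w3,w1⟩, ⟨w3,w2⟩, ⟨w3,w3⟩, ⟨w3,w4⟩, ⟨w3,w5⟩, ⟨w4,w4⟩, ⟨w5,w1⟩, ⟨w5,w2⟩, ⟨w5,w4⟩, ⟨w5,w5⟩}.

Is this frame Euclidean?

No

Euclidean: no — w2 R w1 and w2 R w4, but not w1 R w4.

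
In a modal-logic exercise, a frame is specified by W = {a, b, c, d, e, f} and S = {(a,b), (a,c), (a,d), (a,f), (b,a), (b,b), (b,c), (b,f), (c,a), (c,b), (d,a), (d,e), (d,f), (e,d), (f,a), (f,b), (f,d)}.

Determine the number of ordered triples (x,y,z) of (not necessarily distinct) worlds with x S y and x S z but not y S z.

27

Enumerating: (a,b,d), (a,c,c), (a,c,d), (a,c,f), (a,d,b), (a,d,c), (a,d,d), (a,f,c), (a,f,f), (b,a,a), (b,c,c), (b,c,f), … and 15 more.
Total: 27.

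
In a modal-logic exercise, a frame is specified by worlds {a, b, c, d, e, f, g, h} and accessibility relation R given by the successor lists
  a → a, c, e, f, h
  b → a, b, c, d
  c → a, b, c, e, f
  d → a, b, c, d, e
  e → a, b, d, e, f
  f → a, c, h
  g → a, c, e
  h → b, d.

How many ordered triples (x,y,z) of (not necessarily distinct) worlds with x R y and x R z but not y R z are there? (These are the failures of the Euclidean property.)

Enumerating: (a,c,h), (a,e,c), (a,e,h), (a,f,e), (a,f,f), (a,h,a), (a,h,c), (a,h,e), (a,h,f), (a,h,h), (b,a,b), (b,a,d), … and 27 more.
Total: 39.

39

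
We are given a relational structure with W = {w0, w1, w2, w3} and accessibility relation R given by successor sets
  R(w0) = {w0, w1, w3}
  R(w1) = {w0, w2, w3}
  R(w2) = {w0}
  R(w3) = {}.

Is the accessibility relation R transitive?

Transitive: no — w0 R w1 and w1 R w2, but not w0 R w2.

No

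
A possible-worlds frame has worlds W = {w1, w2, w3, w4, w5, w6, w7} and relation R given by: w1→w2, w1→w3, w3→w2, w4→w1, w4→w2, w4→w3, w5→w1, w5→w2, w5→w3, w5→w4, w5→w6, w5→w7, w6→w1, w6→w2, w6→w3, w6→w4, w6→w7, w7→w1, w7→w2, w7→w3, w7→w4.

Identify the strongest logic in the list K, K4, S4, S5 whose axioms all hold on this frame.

Transitive (axiom 4): yes — every two-step R-path is closed by a direct edge.
Reflexive (axiom T): no — w1 is not related to itself.
Euclidean (axiom 5): no — w1 R w2 and w1 R w3, but not w2 R w3.
So F validates K, K4; S4 would additionally require R to be reflexive. The strongest is K4.

K4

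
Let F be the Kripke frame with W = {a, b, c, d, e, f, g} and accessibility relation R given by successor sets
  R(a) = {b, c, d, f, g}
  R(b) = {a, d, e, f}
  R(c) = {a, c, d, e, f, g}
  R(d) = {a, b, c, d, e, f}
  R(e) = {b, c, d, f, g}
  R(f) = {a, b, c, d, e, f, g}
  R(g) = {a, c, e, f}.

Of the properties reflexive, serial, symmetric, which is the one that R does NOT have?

Reflexive: no — a is not related to itself.
Serial: yes — every world has a successor (e.g. a R b).
Symmetric: yes — every pair in R has its reverse in R.
Only reflexive fails.

reflexive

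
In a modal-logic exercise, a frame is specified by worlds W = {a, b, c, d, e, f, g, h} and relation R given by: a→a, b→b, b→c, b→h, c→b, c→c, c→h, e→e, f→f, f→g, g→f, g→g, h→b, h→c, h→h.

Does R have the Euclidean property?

Euclidean: yes — any two successors of a common world are R-related.

Yes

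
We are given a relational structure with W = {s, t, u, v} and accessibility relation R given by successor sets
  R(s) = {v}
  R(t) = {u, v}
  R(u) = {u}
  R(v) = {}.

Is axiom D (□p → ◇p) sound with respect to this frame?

No

The schema D characterises exactly the serial frames.
Serial: no — v has no R-successor.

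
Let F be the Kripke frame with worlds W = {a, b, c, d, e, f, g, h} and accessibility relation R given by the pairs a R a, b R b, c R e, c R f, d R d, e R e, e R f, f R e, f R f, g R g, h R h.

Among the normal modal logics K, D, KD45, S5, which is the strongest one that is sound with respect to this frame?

KD45

Serial (axiom D): yes — every world has a successor (e.g. a R a).
Euclidean (axiom 5): yes — any two successors of a common world are R-related.
Transitive (axiom 4): yes — every two-step R-path is closed by a direct edge.
Reflexive (axiom T): no — c is not related to itself.
So F validates K, D, KD45; S5 would additionally require R to be reflexive. The strongest is KD45.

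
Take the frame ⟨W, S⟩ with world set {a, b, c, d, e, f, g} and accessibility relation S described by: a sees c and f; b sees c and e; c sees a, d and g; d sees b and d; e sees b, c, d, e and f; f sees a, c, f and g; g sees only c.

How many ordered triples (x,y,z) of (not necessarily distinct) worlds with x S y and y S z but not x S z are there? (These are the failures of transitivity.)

Enumerating: (a,c,a), (a,c,d), (a,c,g), (a,f,a), (a,f,g), (b,c,a), (b,c,d), (b,c,g), (b,e,b), (b,e,d), (b,e,f), (c,a,c), … and 13 more.
Total: 25.

25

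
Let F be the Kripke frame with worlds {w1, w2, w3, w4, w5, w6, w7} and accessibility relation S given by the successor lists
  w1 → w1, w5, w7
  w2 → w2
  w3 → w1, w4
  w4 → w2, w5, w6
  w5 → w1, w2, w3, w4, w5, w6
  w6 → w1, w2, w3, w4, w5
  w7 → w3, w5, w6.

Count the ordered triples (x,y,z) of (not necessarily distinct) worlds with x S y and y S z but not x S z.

Enumerating: (w1,w5,w2), (w1,w5,w3), (w1,w5,w4), (w1,w5,w6), (w1,w7,w3), (w1,w7,w6), (w3,w1,w5), (w3,w1,w7), (w3,w4,w2), (w3,w4,w5), (w3,w4,w6), (w4,w5,w1), … and 17 more.
Total: 29.

29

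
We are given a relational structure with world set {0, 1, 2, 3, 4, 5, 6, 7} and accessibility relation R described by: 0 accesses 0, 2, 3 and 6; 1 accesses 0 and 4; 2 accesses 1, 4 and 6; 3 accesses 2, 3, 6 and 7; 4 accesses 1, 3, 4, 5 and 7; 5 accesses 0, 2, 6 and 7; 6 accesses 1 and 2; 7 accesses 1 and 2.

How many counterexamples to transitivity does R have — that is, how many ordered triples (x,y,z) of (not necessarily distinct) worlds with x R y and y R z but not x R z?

40

Enumerating: (0,2,1), (0,2,4), (0,3,7), (0,6,1), (1,0,2), (1,0,3), (1,0,6), (1,4,1), (1,4,3), (1,4,5), (1,4,7), (2,1,0), … and 28 more.
Total: 40.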